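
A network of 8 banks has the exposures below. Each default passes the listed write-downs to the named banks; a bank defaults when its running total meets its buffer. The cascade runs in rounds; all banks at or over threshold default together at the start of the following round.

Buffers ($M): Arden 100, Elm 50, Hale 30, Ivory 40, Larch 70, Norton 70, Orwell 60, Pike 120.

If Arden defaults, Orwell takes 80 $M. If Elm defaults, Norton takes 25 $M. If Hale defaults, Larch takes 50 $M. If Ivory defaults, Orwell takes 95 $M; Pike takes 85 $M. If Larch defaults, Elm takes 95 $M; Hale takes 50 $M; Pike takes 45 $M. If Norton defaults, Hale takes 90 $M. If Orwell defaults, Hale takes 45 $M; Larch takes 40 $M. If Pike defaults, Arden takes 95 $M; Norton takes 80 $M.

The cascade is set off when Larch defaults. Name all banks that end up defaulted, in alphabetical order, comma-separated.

Round 1 — Larch defaults (initial).
  Elm: +95 → 95 ≥ 50
  Hale: +50 → 50 ≥ 30
  Pike: +45 → 45 < 120
Round 2 — Elm, Hale default.
  Norton: +25 → 25 < 70
No further defaults.

Elm, Hale, Larch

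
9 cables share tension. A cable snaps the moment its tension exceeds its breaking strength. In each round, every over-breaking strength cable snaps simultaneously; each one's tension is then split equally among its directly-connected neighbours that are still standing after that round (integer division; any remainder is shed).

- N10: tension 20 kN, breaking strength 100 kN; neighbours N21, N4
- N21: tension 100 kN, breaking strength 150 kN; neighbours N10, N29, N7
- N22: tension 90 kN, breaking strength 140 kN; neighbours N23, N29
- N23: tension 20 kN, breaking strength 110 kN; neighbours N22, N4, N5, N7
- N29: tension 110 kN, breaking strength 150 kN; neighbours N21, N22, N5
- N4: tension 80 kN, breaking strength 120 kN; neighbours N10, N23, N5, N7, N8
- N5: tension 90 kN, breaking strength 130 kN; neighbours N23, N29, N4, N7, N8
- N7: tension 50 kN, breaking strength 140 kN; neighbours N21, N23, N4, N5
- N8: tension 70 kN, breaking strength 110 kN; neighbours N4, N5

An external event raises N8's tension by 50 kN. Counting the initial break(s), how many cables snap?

9

Round 1 — N8 at 120 > 110. N8 snaps.
  N8 sheds 120 kN to N4, N5: 60 each.
    N4: 80+60 = 140 > 120
    N5: 90+60 = 150 > 130
Round 2 — N4, N5 snap.
  N4 sheds 140 kN to N10, N23, N7: 46 each (2 lost).
    N10: 20+46 = 66 ≤ 100
    N23: 20+46 = 66 ≤ 110
    N7: 50+46 = 96 ≤ 140
  N5 sheds 150 kN to N23, N29, N7: 50 each.
    N23: 66+50 = 116 > 110
    N29: 110+50 = 160 > 150
    N7: 96+50 = 146 > 140
Round 3 — N23, N29, N7 snap.
  N23 sheds 116 kN to N22: 116 each.
    N22: 90+116 = 206 > 140
  N29 sheds 160 kN to N21, N22: 80 each.
    N21: 100+80 = 180 > 150
    N22: 206+80 = 286 > 140
  N7 sheds 146 kN to N21: 146 each.
    N21: 180+146 = 326 > 150
Round 4 — N21, N22 snap.
  N21 sheds 326 kN to N10: 326 each.
    N10: 66+326 = 392 > 100
  N22 sheds 286 kN: no online neighbours, lost.
Round 5 — N10 snaps.
  N10 sheds 392 kN: no online neighbours, lost.
No further breaks.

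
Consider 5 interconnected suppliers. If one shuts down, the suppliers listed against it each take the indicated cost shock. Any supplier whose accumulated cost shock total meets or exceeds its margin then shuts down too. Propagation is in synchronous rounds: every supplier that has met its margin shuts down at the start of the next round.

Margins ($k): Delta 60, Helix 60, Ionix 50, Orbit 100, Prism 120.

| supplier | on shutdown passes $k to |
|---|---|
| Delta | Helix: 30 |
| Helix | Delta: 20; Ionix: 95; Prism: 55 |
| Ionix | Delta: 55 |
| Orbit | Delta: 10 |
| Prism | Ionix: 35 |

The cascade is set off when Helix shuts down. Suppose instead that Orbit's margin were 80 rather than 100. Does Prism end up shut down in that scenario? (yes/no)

With Orbit's margin at 80:
Round 1 — Helix shuts down (initial).
  Delta: +20 → 20 < 60
  Ionix: +95 → 95 ≥ 50
  Prism: +55 → 55 < 120
Round 2 — Ionix shuts down.
  Delta: +55 → 75 ≥ 60
Round 3 — Delta shuts down.
No further shutdowns.

no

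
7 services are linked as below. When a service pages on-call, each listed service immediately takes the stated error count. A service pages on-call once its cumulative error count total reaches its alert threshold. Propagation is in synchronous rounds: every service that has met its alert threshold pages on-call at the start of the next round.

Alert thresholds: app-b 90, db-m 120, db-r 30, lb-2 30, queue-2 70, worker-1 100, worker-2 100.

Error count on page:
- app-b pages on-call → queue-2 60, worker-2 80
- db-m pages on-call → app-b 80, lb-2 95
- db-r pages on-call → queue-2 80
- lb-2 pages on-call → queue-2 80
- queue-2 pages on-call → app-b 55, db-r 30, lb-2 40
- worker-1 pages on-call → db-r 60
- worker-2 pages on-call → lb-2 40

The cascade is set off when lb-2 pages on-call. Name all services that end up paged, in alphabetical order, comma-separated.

Round 1 — lb-2 pages on-call (initial).
  queue-2: +80 → 80 ≥ 70
Round 2 — queue-2 pages on-call.
  app-b: +55 → 55 < 90
  db-r: +30 → 30 ≥ 30
Round 3 — db-r pages on-call.
No further pages.

db-r, lb-2, queue-2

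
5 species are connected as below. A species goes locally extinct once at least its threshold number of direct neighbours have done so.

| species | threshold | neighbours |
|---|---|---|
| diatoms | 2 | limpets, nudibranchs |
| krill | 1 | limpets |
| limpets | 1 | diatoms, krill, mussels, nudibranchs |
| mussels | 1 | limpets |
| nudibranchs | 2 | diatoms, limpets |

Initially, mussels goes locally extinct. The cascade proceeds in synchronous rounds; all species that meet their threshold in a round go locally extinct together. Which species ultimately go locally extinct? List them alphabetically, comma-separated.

krill, limpets, mussels

Round 1 — mussels goes locally extinct (initial).
Round 2 — checking thresholds:
  limpets: 1 of 4 neighbours ≥ 1, goes locally extinct.
Round 3 — checking thresholds:
  diatoms: 1 of 2 neighbours < 2, below threshold.
  krill: 1 of 1 neighbours ≥ 1, goes locally extinct.
  nudibranchs: 1 of 2 neighbours < 2, below threshold.
Round 4 — no new extinctions; cascade stops.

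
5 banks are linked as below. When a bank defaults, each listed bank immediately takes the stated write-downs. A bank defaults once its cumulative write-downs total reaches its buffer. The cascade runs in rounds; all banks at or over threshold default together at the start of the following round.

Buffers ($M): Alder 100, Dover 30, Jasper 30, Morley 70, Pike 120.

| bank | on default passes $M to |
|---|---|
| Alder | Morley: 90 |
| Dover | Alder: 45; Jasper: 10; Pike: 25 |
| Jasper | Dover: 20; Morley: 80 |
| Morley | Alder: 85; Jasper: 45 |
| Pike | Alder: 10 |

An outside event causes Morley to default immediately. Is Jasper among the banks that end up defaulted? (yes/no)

Round 1 — Morley defaults (initial).
  Alder: +85 → 85 < 100
  Jasper: +45 → 45 ≥ 30
Round 2 — Jasper defaults.
  Dover: +20 → 20 < 30
No further defaults.

yes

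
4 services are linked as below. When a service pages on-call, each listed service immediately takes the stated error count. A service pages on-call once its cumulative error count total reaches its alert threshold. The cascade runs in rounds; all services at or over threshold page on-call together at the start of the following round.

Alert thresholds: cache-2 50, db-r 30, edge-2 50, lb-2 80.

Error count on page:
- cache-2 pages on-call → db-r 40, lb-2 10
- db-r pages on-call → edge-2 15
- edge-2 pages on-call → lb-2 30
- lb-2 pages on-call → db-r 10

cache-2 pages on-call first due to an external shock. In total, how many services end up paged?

2

Round 1 — cache-2 pages on-call (initial).
  db-r: +40 → 40 ≥ 30
  lb-2: +10 → 10 < 80
Round 2 — db-r pages on-call.
  edge-2: +15 → 15 < 50
No further pages.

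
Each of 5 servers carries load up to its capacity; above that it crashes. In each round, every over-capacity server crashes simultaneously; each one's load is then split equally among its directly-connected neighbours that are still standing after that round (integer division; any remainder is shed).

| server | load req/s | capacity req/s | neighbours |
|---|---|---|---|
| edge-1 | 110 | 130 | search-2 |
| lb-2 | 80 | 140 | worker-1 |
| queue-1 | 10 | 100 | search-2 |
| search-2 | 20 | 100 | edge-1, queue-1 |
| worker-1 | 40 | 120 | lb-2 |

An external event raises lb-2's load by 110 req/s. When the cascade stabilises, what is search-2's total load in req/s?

20

Round 1 — lb-2 at 190 > 140. lb-2 crashes.
  lb-2 sheds 190 req/s to worker-1: 190 each.
    worker-1: 40+190 = 230 > 120
Round 2 — worker-1 crashes.
  worker-1 sheds 230 req/s: no online neighbours, lost.
No further crashes.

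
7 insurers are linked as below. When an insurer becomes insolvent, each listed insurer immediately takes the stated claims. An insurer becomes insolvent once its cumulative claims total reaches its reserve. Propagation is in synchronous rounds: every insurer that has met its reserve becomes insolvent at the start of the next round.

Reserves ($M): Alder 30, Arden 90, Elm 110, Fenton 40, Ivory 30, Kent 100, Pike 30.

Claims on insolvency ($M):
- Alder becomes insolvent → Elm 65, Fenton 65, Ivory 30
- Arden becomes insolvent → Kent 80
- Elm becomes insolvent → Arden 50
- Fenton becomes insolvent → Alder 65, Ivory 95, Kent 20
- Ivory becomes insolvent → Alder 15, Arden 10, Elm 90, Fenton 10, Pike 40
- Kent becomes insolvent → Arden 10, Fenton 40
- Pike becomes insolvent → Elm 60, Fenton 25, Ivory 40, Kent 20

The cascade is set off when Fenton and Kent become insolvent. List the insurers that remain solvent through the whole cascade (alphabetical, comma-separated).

Arden

Round 1 — Fenton, Kent become insolvent (initial).
  Alder: +65 → 65 ≥ 30
  Arden: +10 → 10 < 90
  Ivory: +95 → 95 ≥ 30
Round 2 — Alder, Ivory become insolvent.
  Arden: +10 → 20 < 90
  Elm: +65+90 → 155 ≥ 110
  Pike: +40 → 40 ≥ 30
Round 3 — Elm, Pike become insolvent.
  Arden: +50 → 70 < 90
No further insolvencies.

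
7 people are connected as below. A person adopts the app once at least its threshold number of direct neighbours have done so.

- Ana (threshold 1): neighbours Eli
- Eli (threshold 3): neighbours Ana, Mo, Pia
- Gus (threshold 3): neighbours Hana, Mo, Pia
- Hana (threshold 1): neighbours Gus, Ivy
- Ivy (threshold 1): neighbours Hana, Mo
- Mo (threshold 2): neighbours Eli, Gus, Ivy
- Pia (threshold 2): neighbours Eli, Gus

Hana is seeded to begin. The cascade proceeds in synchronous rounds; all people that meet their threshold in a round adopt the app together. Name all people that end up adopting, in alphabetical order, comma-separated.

Round 1 — Hana adopts the app (initial).
Round 2 — checking thresholds:
  Gus: 1 of 3 neighbours < 3, holds.
  Ivy: 1 of 2 neighbours ≥ 1, adopts the app.
Round 3 — no new adoptions; cascade stops.

Hana, Ivy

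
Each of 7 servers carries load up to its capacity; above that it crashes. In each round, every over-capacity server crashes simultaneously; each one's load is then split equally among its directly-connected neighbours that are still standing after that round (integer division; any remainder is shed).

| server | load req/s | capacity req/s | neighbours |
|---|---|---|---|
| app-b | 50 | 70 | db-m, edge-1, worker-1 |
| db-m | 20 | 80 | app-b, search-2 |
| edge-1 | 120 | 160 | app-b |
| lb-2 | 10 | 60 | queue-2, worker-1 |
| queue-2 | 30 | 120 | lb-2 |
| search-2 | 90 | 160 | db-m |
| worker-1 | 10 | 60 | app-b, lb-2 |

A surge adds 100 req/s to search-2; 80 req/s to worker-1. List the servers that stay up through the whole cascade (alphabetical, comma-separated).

Round 1 — search-2 at 190 > 160; worker-1 at 90 > 60. search-2, worker-1 crash.
  search-2 sheds 190 req/s to db-m: 190 each.
    db-m: 20+190 = 210 > 80
  worker-1 sheds 90 req/s to app-b, lb-2: 45 each.
    app-b: 50+45 = 95 > 70
    lb-2: 10+45 = 55 ≤ 60
Round 2 — app-b, db-m crash.
  app-b sheds 95 req/s to edge-1: 95 each.
    edge-1: 120+95 = 215 > 160
  db-m sheds 210 req/s: no online neighbours, lost.
Round 3 — edge-1 crashes.
  edge-1 sheds 215 req/s: no online neighbours, lost.
No further crashes.

lb-2, queue-2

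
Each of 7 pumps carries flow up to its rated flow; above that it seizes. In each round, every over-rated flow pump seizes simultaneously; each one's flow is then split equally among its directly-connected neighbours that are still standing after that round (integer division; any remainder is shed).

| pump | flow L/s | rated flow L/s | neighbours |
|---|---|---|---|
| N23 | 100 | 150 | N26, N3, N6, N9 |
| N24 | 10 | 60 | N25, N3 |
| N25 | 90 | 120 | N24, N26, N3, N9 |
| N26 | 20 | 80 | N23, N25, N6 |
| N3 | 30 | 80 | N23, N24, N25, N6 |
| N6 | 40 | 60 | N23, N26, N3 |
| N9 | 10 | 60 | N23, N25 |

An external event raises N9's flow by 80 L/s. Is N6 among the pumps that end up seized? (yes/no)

no

Round 1 — N9 at 90 > 60. N9 seizes.
  N9 sheds 90 L/s to N23, N25: 45 each.
    N23: 100+45 = 145 ≤ 150
    N25: 90+45 = 135 > 120
Round 2 — N25 seizes.
  N25 sheds 135 L/s to N24, N26, N3: 45 each.
    N24: 10+45 = 55 ≤ 60
    N26: 20+45 = 65 ≤ 80
    N3: 30+45 = 75 ≤ 80
No further seizures.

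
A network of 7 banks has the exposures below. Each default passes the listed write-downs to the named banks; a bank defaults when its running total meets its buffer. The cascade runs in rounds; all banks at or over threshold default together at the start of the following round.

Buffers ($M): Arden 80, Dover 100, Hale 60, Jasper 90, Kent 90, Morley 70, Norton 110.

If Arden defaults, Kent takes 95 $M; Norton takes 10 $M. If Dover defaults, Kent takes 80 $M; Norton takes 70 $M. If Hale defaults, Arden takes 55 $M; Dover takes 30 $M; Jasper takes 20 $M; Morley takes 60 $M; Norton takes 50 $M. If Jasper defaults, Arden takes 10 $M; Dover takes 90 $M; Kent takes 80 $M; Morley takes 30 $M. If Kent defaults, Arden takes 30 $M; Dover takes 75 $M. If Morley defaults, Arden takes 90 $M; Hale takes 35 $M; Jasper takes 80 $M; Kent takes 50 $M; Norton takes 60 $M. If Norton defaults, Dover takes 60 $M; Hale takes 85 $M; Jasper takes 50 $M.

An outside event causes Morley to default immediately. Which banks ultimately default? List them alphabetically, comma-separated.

Arden, Kent, Morley

Round 1 — Morley defaults (initial).
  Arden: +90 → 90 ≥ 80
  Hale: +35 → 35 < 60
  Jasper: +80 → 80 < 90
  Kent: +50 → 50 < 90
  Norton: +60 → 60 < 110
Round 2 — Arden defaults.
  Kent: +95 → 145 ≥ 90
  Norton: +10 → 70 < 110
Round 3 — Kent defaults.
  Dover: +75 → 75 < 100
No further defaults.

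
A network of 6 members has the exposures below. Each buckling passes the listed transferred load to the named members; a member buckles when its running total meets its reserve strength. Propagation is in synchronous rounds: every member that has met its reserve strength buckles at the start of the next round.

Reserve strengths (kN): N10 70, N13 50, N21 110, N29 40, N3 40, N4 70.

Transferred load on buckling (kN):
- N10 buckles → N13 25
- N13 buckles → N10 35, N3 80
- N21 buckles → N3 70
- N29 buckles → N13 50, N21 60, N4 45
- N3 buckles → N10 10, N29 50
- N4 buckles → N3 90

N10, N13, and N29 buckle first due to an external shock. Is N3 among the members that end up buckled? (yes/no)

Round 1 — N10, N13, N29 buckle (initial).
  N21: +60 → 60 < 110
  N3: +80 → 80 ≥ 40
  N4: +45 → 45 < 70
Round 2 — N3 buckles.
No further bucklings.

yes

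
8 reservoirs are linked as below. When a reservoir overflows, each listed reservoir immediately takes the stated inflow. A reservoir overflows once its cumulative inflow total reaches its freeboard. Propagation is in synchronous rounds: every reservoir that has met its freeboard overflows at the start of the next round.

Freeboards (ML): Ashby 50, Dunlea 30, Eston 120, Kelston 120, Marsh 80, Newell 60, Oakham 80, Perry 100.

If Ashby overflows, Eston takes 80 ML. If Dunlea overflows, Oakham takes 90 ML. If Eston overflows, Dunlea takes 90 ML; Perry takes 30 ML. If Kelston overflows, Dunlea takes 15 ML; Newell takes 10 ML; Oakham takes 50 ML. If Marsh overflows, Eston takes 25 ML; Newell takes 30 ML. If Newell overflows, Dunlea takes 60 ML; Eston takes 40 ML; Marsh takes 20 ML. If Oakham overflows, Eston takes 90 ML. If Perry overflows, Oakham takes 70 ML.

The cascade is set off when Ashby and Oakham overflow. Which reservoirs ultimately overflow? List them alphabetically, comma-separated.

Round 1 — Ashby, Oakham overflow (initial).
  Eston: +80+90 → 170 ≥ 120
Round 2 — Eston overflows.
  Dunlea: +90 → 90 ≥ 30
  Perry: +30 → 30 < 100
Round 3 — Dunlea overflows.
No further overflows.

Ashby, Dunlea, Eston, Oakham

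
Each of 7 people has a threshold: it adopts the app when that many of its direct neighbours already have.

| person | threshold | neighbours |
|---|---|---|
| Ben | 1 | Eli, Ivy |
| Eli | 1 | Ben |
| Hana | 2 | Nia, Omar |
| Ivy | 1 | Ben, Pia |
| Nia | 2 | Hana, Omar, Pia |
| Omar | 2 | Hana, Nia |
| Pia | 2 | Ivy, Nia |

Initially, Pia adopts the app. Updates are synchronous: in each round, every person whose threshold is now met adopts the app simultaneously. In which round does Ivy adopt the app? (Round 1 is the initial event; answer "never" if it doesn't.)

Round 1 — Pia adopts the app (initial).
Round 2 — checking thresholds:
  Ivy: 1 of 2 neighbours ≥ 1, adopts the app.
  Nia: 1 of 3 neighbours < 2, below threshold.
Round 3 — checking thresholds:
  Ben: 1 of 2 neighbours ≥ 1, adopts the app.
  Nia: 1 of 3 neighbours < 2, below threshold.
Round 4 — checking thresholds:
  Eli: 1 of 1 neighbours ≥ 1, adopts the app.
  Nia: 1 of 3 neighbours < 2, below threshold.
Round 5 — no new adoptions; cascade stops.

2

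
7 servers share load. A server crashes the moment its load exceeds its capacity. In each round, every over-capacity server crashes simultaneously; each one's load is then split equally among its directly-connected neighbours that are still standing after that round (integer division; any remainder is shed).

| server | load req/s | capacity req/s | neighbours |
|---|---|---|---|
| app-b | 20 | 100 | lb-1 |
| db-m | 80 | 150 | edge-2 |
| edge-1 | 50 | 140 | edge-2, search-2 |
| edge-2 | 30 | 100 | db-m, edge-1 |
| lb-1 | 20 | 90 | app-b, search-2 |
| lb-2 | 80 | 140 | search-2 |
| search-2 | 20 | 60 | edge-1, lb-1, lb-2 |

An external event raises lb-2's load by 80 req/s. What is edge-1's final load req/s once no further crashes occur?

140

Round 1 — lb-2 at 160 > 140. lb-2 crashes.
  lb-2 sheds 160 req/s to search-2: 160 each.
    search-2: 20+160 = 180 > 60
Round 2 — search-2 crashes.
  search-2 sheds 180 req/s to edge-1, lb-1: 90 each.
    edge-1: 50+90 = 140 ≤ 140
    lb-1: 20+90 = 110 > 90
Round 3 — lb-1 crashes.
  lb-1 sheds 110 req/s to app-b: 110 each.
    app-b: 20+110 = 130 > 100
Round 4 — app-b crashes.
  app-b sheds 130 req/s: no online neighbours, lost.
No further crashes.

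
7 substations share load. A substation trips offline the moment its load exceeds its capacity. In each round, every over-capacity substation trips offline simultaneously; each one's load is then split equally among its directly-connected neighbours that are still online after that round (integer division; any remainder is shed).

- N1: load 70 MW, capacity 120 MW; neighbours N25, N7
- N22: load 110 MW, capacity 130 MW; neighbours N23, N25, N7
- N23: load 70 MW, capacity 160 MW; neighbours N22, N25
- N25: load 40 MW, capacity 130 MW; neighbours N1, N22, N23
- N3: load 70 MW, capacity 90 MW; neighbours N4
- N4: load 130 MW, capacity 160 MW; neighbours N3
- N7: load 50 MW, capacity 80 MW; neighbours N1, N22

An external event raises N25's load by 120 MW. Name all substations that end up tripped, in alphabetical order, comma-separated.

Round 1 — N25 at 160 > 130. N25 trips offline.
  N25 sheds 160 MW to N1, N22, N23: 53 each (1 lost).
    N1: 70+53 = 123 > 120
    N22: 110+53 = 163 > 130
    N23: 70+53 = 123 ≤ 160
Round 2 — N1, N22 trip offline.
  N1 sheds 123 MW to N7: 123 each.
    N7: 50+123 = 173 > 80
  N22 sheds 163 MW to N23, N7: 81 each (1 lost).
    N23: 123+81 = 204 > 160
    N7: 173+81 = 254 > 80
Round 3 — N23, N7 trip offline.
  N23 sheds 204 MW: no online neighbours, lost.
  N7 sheds 254 MW: no online neighbours, lost.
No further trips.

N1, N22, N23, N25, N7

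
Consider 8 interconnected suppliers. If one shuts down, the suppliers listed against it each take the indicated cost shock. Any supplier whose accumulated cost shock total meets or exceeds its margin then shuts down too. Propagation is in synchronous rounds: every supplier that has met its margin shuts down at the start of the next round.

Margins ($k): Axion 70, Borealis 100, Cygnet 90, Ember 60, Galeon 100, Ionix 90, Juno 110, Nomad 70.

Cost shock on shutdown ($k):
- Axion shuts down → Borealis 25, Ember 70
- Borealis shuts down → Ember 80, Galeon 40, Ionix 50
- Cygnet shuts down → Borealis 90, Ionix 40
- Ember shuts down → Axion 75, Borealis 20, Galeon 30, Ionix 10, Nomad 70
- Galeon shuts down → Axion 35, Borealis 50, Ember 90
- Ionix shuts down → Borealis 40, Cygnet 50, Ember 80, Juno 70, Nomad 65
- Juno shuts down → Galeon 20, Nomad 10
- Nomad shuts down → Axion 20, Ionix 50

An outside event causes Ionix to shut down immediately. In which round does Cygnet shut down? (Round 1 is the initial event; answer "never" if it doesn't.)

never

Round 1 — Ionix shuts down (initial).
  Borealis: +40 → 40 < 100
  Cygnet: +50 → 50 < 90
  Ember: +80 → 80 ≥ 60
  Juno: +70 → 70 < 110
  Nomad: +65 → 65 < 70
Round 2 — Ember shuts down.
  Axion: +75 → 75 ≥ 70
  Borealis: +20 → 60 < 100
  Galeon: +30 → 30 < 100
  Nomad: +70 → 135 ≥ 70
Round 3 — Axion, Nomad shut down.
  Borealis: +25 → 85 < 100
No further shutdowns.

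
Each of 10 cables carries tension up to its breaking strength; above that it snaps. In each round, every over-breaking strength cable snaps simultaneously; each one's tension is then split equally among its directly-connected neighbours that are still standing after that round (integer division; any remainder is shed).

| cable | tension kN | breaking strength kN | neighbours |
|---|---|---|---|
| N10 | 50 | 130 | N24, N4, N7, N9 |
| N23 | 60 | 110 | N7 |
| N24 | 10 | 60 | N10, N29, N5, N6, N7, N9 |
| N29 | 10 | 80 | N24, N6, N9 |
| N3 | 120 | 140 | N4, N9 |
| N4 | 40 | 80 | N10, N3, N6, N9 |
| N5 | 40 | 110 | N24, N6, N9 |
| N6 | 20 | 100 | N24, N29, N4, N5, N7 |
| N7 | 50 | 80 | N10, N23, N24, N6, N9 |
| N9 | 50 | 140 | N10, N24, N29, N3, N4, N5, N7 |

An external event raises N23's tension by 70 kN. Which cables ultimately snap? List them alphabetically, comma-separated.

N23, N7

Round 1 — N23 at 130 > 110. N23 snaps.
  N23 sheds 130 kN to N7: 130 each.
    N7: 50+130 = 180 > 80
Round 2 — N7 snaps.
  N7 sheds 180 kN to N10, N24, N6, N9: 45 each.
    N10: 50+45 = 95 ≤ 130
    N24: 10+45 = 55 ≤ 60
    N6: 20+45 = 65 ≤ 100
    N9: 50+45 = 95 ≤ 140
No further breaks.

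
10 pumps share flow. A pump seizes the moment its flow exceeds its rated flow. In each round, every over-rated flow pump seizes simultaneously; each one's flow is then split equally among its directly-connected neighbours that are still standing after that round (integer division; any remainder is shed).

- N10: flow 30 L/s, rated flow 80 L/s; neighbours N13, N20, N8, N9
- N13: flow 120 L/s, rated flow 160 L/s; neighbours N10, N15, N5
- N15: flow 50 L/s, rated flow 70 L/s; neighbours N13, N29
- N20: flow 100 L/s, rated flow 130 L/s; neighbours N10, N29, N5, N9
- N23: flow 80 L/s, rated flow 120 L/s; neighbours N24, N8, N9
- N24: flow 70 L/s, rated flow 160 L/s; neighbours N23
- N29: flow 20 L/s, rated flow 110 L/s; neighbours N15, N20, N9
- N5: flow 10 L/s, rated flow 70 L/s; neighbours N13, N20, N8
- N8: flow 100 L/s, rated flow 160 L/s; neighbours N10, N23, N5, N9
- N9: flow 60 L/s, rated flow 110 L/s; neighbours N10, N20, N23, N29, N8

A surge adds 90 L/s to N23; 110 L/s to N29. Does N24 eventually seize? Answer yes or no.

Round 1 — N23 at 170 > 120; N29 at 130 > 110. N23, N29 seize.
  N23 sheds 170 L/s to N24, N8, N9: 56 each (2 lost).
    N24: 70+56 = 126 ≤ 160
    N8: 100+56 = 156 ≤ 160
    N9: 60+56 = 116 > 110
  N29 sheds 130 L/s to N15, N20, N9: 43 each (1 lost).
    N15: 50+43 = 93 > 70
    N20: 100+43 = 143 > 130
    N9: 116+43 = 159 > 110
Round 2 — N15, N20, N9 seize.
  N15 sheds 93 L/s to N13: 93 each.
    N13: 120+93 = 213 > 160
  N20 sheds 143 L/s to N10, N5: 71 each (1 lost).
    N10: 30+71 = 101 > 80
    N5: 10+71 = 81 > 70
  N9 sheds 159 L/s to N10, N8: 79 each (1 lost).
    N10: 101+79 = 180 > 80
    N8: 156+79 = 235 > 160
Round 3 — N10, N13, N5, N8 seize.
  N10 sheds 180 L/s: no online neighbours, lost.
  N13 sheds 213 L/s: no online neighbours, lost.
  N5 sheds 81 L/s: no online neighbours, lost.
  N8 sheds 235 L/s: no online neighbours, lost.
No further seizures.

no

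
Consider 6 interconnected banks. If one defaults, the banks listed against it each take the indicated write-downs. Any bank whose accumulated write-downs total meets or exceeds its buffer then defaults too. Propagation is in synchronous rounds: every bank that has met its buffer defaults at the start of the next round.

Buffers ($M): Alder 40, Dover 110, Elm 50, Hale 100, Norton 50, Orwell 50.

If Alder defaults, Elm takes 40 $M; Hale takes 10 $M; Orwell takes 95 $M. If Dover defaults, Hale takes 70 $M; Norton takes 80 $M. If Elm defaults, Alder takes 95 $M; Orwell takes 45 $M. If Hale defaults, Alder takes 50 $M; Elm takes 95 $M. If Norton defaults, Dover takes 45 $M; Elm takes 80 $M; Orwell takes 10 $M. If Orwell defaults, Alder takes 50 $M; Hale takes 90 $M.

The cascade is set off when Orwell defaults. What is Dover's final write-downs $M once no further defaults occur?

Round 1 — Orwell defaults (initial).
  Alder: +50 → 50 ≥ 40
  Hale: +90 → 90 < 100
Round 2 — Alder defaults.
  Elm: +40 → 40 < 50
  Hale: +10 → 100 ≥ 100
Round 3 — Hale defaults.
  Elm: +95 → 135 ≥ 50
Round 4 — Elm defaults.
No further defaults.

0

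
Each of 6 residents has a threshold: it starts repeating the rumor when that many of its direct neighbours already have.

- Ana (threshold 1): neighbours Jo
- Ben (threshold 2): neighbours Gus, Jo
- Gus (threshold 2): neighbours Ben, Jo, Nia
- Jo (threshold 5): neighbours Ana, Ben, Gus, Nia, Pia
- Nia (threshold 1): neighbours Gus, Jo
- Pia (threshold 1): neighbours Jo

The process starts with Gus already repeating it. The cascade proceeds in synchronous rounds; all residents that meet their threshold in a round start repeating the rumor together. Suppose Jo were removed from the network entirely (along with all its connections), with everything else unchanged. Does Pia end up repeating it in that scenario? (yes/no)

no

With Jo removed:
Round 1 — Gus starts repeating the rumor (initial).
Round 2 — checking thresholds:
  Ben: 1 of 1 neighbours < 2, not yet.
  Nia: 1 of 1 neighbours ≥ 1, starts repeating the rumor.
Round 3 — no new spreads; cascade stops.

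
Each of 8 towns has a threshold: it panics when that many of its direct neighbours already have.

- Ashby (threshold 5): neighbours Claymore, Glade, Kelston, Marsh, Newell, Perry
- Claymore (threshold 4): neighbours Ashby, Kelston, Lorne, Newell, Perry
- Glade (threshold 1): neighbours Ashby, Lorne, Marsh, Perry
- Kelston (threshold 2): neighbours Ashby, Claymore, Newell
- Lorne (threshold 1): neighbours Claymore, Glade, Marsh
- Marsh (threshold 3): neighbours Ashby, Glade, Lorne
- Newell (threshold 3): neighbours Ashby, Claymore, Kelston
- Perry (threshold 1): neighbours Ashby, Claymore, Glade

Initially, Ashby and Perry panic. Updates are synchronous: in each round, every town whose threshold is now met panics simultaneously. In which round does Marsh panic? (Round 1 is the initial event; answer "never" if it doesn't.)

4

Round 1 — Ashby, Perry panic (initial).
Round 2 — checking thresholds:
  Claymore: 2 of 5 neighbours < 4, not yet.
  Glade: 2 of 4 neighbours ≥ 1, panics.
  Kelston: 1 of 3 neighbours < 2, not yet.
  Marsh: 1 of 3 neighbours < 3, not yet.
  Newell: 1 of 3 neighbours < 3, not yet.
Round 3 — checking thresholds:
  Claymore: 2 of 5 neighbours < 4, not yet.
  Kelston: 1 of 3 neighbours < 2, not yet.
  Lorne: 1 of 3 neighbours ≥ 1, panics.
  Marsh: 2 of 3 neighbours < 3, not yet.
  Newell: 1 of 3 neighbours < 3, not yet.
Round 4 — checking thresholds:
  Claymore: 3 of 5 neighbours < 4, not yet.
  Kelston: 1 of 3 neighbours < 2, not yet.
  Marsh: 3 of 3 neighbours ≥ 3, panics.
  Newell: 1 of 3 neighbours < 3, not yet.
Round 5 — no new panics; cascade stops.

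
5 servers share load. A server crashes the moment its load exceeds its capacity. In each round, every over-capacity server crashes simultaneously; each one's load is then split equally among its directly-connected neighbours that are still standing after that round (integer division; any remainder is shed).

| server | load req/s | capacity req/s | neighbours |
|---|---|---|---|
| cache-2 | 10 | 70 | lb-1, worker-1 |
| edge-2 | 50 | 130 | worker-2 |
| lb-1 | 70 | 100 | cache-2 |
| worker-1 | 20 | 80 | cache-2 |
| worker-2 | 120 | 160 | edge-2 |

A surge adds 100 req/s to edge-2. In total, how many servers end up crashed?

2

Round 1 — edge-2 at 150 > 130. edge-2 crashes.
  edge-2 sheds 150 req/s to worker-2: 150 each.
    worker-2: 120+150 = 270 > 160
Round 2 — worker-2 crashes.
  worker-2 sheds 270 req/s: no online neighbours, lost.
No further crashes.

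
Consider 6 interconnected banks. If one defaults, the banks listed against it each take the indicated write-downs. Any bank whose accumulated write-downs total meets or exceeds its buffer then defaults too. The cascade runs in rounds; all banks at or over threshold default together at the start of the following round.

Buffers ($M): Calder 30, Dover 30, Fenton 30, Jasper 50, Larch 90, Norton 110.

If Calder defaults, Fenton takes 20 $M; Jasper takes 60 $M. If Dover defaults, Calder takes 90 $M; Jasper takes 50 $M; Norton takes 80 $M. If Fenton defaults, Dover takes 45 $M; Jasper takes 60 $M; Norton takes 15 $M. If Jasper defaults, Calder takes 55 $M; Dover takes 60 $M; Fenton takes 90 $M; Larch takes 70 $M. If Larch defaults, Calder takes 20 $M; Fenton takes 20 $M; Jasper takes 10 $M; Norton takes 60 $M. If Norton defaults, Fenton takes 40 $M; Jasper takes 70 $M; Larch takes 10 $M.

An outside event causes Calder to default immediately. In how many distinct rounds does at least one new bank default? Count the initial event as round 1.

3

Round 1 — Calder defaults (initial).
  Fenton: +20 → 20 < 30
  Jasper: +60 → 60 ≥ 50
Round 2 — Jasper defaults.
  Dover: +60 → 60 ≥ 30
  Fenton: +90 → 110 ≥ 30
  Larch: +70 → 70 < 90
Round 3 — Dover, Fenton default.
  Norton: +80+15 → 95 < 110
No further defaults.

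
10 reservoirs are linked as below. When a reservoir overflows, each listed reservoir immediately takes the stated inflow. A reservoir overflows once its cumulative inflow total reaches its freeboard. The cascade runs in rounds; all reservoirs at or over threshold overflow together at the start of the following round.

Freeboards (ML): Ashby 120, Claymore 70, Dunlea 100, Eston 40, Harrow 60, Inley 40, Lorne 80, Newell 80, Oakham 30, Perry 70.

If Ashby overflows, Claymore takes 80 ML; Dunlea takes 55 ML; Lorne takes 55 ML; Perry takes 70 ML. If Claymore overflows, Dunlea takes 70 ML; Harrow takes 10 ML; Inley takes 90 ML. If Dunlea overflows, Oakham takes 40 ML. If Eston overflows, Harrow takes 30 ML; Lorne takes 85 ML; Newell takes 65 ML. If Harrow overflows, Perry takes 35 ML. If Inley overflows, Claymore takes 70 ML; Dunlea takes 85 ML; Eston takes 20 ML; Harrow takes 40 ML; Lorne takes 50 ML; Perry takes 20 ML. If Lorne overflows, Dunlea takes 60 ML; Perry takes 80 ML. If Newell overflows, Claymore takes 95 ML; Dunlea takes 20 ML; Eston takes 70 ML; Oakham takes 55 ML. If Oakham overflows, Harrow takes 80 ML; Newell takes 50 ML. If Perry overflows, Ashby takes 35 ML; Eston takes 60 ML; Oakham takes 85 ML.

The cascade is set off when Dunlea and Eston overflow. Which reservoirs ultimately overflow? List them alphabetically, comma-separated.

Round 1 — Dunlea, Eston overflow (initial).
  Harrow: +30 → 30 < 60
  Lorne: +85 → 85 ≥ 80
  Newell: +65 → 65 < 80
  Oakham: +40 → 40 ≥ 30
Round 2 — Lorne, Oakham overflow.
  Harrow: +80 → 110 ≥ 60
  Newell: +50 → 115 ≥ 80
  Perry: +80 → 80 ≥ 70
Round 3 — Harrow, Newell, Perry overflow.
  Ashby: +35 → 35 < 120
  Claymore: +95 → 95 ≥ 70
Round 4 — Claymore overflows.
  Inley: +90 → 90 ≥ 40
Round 5 — Inley overflows.
No further overflows.

Claymore, Dunlea, Eston, Harrow, Inley, Lorne, Newell, Oakham, Perry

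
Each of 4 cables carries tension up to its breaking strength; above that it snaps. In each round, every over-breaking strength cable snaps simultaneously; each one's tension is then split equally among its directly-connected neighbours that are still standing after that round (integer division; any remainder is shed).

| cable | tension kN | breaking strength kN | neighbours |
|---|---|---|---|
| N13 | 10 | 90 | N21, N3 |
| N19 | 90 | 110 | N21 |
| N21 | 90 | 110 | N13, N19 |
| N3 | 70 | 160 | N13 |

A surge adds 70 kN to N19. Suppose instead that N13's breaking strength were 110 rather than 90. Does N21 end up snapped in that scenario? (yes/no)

With N13's breaking strength at 110:
Round 1 — N19 at 160 > 110. N19 snaps.
  N19 sheds 160 kN to N21: 160 each.
    N21: 90+160 = 250 > 110
Round 2 — N21 snaps.
  N21 sheds 250 kN to N13: 250 each.
    N13: 10+250 = 260 > 110
Round 3 — N13 snaps.
  N13 sheds 260 kN to N3: 260 each.
    N3: 70+260 = 330 > 160
Round 4 — N3 snaps.
  N3 sheds 330 kN: no online neighbours, lost.
No further breaks.

yes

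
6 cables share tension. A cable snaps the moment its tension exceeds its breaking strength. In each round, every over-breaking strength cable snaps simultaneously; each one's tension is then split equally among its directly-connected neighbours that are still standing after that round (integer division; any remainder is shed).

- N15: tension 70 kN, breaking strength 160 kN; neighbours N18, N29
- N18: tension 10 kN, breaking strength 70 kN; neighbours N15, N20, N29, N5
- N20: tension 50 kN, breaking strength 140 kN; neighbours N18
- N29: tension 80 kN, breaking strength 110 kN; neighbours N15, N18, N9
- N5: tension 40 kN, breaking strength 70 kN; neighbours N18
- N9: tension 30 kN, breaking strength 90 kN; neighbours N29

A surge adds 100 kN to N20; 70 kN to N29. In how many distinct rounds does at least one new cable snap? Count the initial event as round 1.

Round 1 — N20 at 150 > 140; N29 at 150 > 110. N20, N29 snap.
  N20 sheds 150 kN to N18: 150 each.
    N18: 10+150 = 160 > 70
  N29 sheds 150 kN to N15, N18, N9: 50 each.
    N15: 70+50 = 120 ≤ 160
    N18: 160+50 = 210 > 70
    N9: 30+50 = 80 ≤ 90
Round 2 — N18 snaps.
  N18 sheds 210 kN to N15, N5: 105 each.
    N15: 120+105 = 225 > 160
    N5: 40+105 = 145 > 70
Round 3 — N15, N5 snap.
  N15 sheds 225 kN: no online neighbours, lost.
  N5 sheds 145 kN: no online neighbours, lost.
No further breaks.

3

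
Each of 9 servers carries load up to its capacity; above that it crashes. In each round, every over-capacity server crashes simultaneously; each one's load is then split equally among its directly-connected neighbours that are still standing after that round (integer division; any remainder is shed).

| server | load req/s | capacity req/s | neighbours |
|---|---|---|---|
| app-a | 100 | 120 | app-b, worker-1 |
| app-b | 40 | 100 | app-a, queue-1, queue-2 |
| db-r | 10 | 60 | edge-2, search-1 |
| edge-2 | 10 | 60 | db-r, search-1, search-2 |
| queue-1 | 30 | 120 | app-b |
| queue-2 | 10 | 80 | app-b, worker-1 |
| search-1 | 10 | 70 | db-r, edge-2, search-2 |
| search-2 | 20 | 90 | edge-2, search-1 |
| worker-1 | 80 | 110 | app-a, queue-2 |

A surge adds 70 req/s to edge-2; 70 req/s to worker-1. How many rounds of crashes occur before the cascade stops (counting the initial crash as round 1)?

4

Round 1 — edge-2 at 80 > 60; worker-1 at 150 > 110. edge-2, worker-1 crash.
  edge-2 sheds 80 req/s to db-r, search-1, search-2: 26 each (2 lost).
    db-r: 10+26 = 36 ≤ 60
    search-1: 10+26 = 36 ≤ 70
    search-2: 20+26 = 46 ≤ 90
  worker-1 sheds 150 req/s to app-a, queue-2: 75 each.
    app-a: 100+75 = 175 > 120
    queue-2: 10+75 = 85 > 80
Round 2 — app-a, queue-2 crash.
  app-a sheds 175 req/s to app-b: 175 each.
    app-b: 40+175 = 215 > 100
  queue-2 sheds 85 req/s to app-b: 85 each.
    app-b: 215+85 = 300 > 100
Round 3 — app-b crashes.
  app-b sheds 300 req/s to queue-1: 300 each.
    queue-1: 30+300 = 330 > 120
Round 4 — queue-1 crashes.
  queue-1 sheds 330 req/s: no online neighbours, lost.
No further crashes.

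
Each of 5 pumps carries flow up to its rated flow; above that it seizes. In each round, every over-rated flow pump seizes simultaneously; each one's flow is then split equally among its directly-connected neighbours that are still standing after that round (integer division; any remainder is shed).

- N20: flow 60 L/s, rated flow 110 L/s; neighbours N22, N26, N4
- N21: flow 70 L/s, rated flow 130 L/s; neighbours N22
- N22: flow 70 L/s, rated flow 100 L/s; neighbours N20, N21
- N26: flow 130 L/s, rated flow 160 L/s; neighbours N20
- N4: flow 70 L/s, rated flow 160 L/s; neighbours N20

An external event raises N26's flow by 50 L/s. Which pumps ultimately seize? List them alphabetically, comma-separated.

Round 1 — N26 at 180 > 160. N26 seizes.
  N26 sheds 180 L/s to N20: 180 each.
    N20: 60+180 = 240 > 110
Round 2 — N20 seizes.
  N20 sheds 240 L/s to N22, N4: 120 each.
    N22: 70+120 = 190 > 100
    N4: 70+120 = 190 > 160
Round 3 — N22, N4 seize.
  N22 sheds 190 L/s to N21: 190 each.
    N21: 70+190 = 260 > 130
  N4 sheds 190 L/s: no online neighbours, lost.
Round 4 — N21 seizes.
  N21 sheds 260 L/s: no online neighbours, lost.
No further seizures.

N20, N21, N22, N26, N4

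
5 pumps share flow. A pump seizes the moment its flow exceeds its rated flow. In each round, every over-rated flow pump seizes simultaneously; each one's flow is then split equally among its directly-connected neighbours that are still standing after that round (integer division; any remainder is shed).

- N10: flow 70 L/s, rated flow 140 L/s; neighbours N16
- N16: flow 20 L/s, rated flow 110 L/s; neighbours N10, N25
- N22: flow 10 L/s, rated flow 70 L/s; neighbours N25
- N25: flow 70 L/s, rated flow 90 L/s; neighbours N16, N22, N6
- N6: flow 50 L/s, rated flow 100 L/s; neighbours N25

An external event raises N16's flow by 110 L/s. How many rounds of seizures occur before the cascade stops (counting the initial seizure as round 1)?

3

Round 1 — N16 at 130 > 110. N16 seizes.
  N16 sheds 130 L/s to N10, N25: 65 each.
    N10: 70+65 = 135 ≤ 140
    N25: 70+65 = 135 > 90
Round 2 — N25 seizes.
  N25 sheds 135 L/s to N22, N6: 67 each (1 lost).
    N22: 10+67 = 77 > 70
    N6: 50+67 = 117 > 100
Round 3 — N22, N6 seize.
  N22 sheds 77 L/s: no online neighbours, lost.
  N6 sheds 117 L/s: no online neighbours, lost.
No further seizures.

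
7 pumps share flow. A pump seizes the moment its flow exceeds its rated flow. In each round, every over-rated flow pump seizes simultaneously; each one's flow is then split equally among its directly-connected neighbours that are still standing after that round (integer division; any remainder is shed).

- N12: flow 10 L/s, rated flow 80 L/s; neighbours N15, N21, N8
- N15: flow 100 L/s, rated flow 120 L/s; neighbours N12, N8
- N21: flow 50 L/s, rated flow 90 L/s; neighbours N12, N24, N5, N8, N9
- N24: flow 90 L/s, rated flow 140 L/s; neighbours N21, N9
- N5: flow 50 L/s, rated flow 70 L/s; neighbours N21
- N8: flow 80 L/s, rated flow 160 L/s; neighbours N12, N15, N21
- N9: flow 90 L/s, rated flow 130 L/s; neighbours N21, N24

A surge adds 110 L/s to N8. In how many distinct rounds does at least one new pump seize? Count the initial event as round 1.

3

Round 1 — N8 at 190 > 160. N8 seizes.
  N8 sheds 190 L/s to N12, N15, N21: 63 each (1 lost).
    N12: 10+63 = 73 ≤ 80
    N15: 100+63 = 163 > 120
    N21: 50+63 = 113 > 90
Round 2 — N15, N21 seize.
  N15 sheds 163 L/s to N12: 163 each.
    N12: 73+163 = 236 > 80
  N21 sheds 113 L/s to N12, N24, N5, N9: 28 each (1 lost).
    N12: 236+28 = 264 > 80
    N24: 90+28 = 118 ≤ 140
    N5: 50+28 = 78 > 70
    N9: 90+28 = 118 ≤ 130
Round 3 — N12, N5 seize.
  N12 sheds 264 L/s: no online neighbours, lost.
  N5 sheds 78 L/s: no online neighbours, lost.
No further seizures.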